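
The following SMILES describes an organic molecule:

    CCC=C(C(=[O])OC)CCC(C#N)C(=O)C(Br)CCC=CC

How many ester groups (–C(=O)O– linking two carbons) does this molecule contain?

The ester motif appears at heavy-atom position 5 in the SMILES.
Other groups present: 2 alkene, 1 ketone, 1 nitrile.
Ester count: 1.

1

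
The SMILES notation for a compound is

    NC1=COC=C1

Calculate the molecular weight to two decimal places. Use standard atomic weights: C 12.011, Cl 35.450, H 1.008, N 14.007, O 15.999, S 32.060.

First, the molecular formula is C4H5NO (counting implicit H from valence).
  C: 4 × 12.011 = 48.044
  H: 5 × 1.008 = 5.040
  N: 1 × 14.007 = 14.007
  O: 1 × 15.999 = 15.999
Sum: 4×12.011 + 5×1.008 + 1×14.007 + 1×15.999 = 83.090 → 83.09 g/mol.

83.09 g/mol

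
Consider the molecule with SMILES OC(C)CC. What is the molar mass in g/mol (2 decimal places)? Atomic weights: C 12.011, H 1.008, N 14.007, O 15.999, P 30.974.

74.12 g/mol

First, the molecular formula is C4H10O (counting implicit H from valence).
  C: 4 × 12.011 = 48.044
  H: 10 × 1.008 = 10.080
  O: 1 × 15.999 = 15.999
Sum: 4×12.011 + 10×1.008 + 1×15.999 = 74.123 → 74.12 g/mol.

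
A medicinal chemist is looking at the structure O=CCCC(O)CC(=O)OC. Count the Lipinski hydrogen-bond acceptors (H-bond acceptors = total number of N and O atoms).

4

N atoms: 0; O atoms: 4.
Lipinski HBA = 0 + 4 = 4.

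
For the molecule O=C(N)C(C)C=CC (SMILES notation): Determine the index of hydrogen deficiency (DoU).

Molecular formula: C6H11NO.
DoU = (2C + 2 + N − H − X) / 2, where X is the halogen count and O/S are ignored.
    = (2·6 + 2 + 1 − 11 − 0) / 2 = 4 / 2 = 2.

2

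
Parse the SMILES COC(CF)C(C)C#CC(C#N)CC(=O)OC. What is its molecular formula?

Walk through each heavy atom and fill implicit hydrogens from standard valence (C 4, N 3, O 2, S 2, halogen 1):
  atom 1: C, bond orders sum to 1 (valence 4) → 3 H
  atom 2: O, bond orders sum to 2 (valence 2) → 0 H
  atom 3: C, bond orders sum to 3 (valence 4) → 1 H
  atom 4: C, bond orders sum to 2 (valence 4) → 2 H
  atom 5: F (halogen, monovalent) → 0 H
  atom 6: C, bond orders sum to 3 (valence 4) → 1 H
  atom 7: C, bond orders sum to 1 (valence 4) → 3 H
  atom 8: C, bond orders sum to 4 (valence 4) → 0 H
  atom 9: C, bond orders sum to 4 (valence 4) → 0 H
  atom 10: C, bond orders sum to 3 (valence 4) → 1 H
  atom 11: C, bond orders sum to 4 (valence 4) → 0 H
  atom 12: N, bond orders sum to 3 (valence 3) → 0 H
  atom 13: C, bond orders sum to 2 (valence 4) → 2 H
  atom 14: C, bond orders sum to 4 (valence 4) → 0 H
  atom 15: O, bond orders sum to 2 (valence 2) → 0 H
  atom 16: O, bond orders sum to 2 (valence 2) → 0 H
  atom 17: C, bond orders sum to 1 (valence 4) → 3 H
Totals → C:12, H:16, F:1, N:1, O:3.

C12H16FNO3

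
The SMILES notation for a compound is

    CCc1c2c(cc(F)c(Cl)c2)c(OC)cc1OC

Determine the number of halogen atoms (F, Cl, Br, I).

Halogen atoms appear at heavy-atom positions 8, 10 (1×Cl, 1×F).
Other groups present: 2 ether.
Halogen count: 2.

2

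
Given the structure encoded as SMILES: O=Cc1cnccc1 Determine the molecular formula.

Walk through each heavy atom and fill implicit hydrogens from standard valence (C 4, N 3, O 2, S 2, halogen 1); for lowercase aromatic atoms, an aromatic c carries 1 H when it has two neighbours and 0 H with three, and aromatic n carries 0 H:
  atom 1: O, bond orders sum to 2 (valence 2) → 0 H
  atom 2: C, bond orders sum to 3 (valence 4) → 1 H
  atom 3: aromatic c, 3 neighbours → 0 H
  atom 4: aromatic c, 2 neighbours → 1 H
  atom 5: aromatic n, 2 neighbours → 0 H
  atom 6: aromatic c, 2 neighbours → 1 H
  atom 7: aromatic c, 2 neighbours → 1 H
  atom 8: aromatic c, 2 neighbours → 1 H
Totals → C:6, H:5, N:1, O:1.
In Hill order: C6H5NO.

C6H5NO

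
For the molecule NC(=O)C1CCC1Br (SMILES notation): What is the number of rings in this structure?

In SMILES, each pair of matching ring-closure digits denotes one ring-closing bond; the number of such bonds equals the number of independent rings.
Ring-closure bonds here: 1.

1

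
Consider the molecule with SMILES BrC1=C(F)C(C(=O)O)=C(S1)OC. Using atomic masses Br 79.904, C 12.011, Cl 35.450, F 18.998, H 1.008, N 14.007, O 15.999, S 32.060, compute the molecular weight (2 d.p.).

First, the molecular formula is C6H4BrFO3S (counting implicit H from valence).
  Br: 1 × 79.904 = 79.904
  C: 6 × 12.011 = 72.066
  F: 1 × 18.998 = 18.998
  H: 4 × 1.008 = 4.032
  O: 3 × 15.999 = 47.997
  S: 1 × 32.060 = 32.060
Sum: 1×79.904 + 6×12.011 + 1×18.998 + 4×1.008 + 3×15.999 + 1×32.060 = 255.057 → 255.06 g/mol.

255.06 g/mol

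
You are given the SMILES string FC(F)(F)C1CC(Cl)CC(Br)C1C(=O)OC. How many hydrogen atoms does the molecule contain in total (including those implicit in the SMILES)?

11

Walk through each heavy atom and fill implicit hydrogens from standard valence (C 4, N 3, O 2, S 2, halogen 1):
  atom 1: F (halogen, monovalent) → 0 H
  atom 2: C, bond orders sum to 4 (valence 4) → 0 H
  atom 3: F (halogen, monovalent) → 0 H
  atom 4: F (halogen, monovalent) → 0 H
  atom 5: C, bond orders sum to 3 (valence 4) → 1 H
  atom 6: C, bond orders sum to 2 (valence 4) → 2 H
  atom 7: C, bond orders sum to 3 (valence 4) → 1 H
  atom 8: Cl (halogen, monovalent) → 0 H
  atom 9: C, bond orders sum to 2 (valence 4) → 2 H
  atom 10: C, bond orders sum to 3 (valence 4) → 1 H
  atom 11: Br (halogen, monovalent) → 0 H
  atom 12: C, bond orders sum to 3 (valence 4) → 1 H
  atom 13: C, bond orders sum to 4 (valence 4) → 0 H
  atom 14: O, bond orders sum to 2 (valence 2) → 0 H
  atom 15: O, bond orders sum to 2 (valence 2) → 0 H
  atom 16: C, bond orders sum to 1 (valence 4) → 3 H
Total hydrogens: 11.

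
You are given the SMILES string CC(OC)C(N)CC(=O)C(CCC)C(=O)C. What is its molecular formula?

C12H23NO3

Walk through each heavy atom and fill implicit hydrogens from standard valence (C 4, N 3, O 2, S 2, halogen 1):
  atom 1: C, bond orders sum to 1 (valence 4) → 3 H
  atom 2: C, bond orders sum to 3 (valence 4) → 1 H
  atom 3: O, bond orders sum to 2 (valence 2) → 0 H
  atom 4: C, bond orders sum to 1 (valence 4) → 3 H
  atom 5: C, bond orders sum to 3 (valence 4) → 1 H
  atom 6: N, bond orders sum to 1 (valence 3) → 2 H
  atom 7: C, bond orders sum to 2 (valence 4) → 2 H
  atom 8: C, bond orders sum to 4 (valence 4) → 0 H
  atom 9: O, bond orders sum to 2 (valence 2) → 0 H
  atom 10: C, bond orders sum to 3 (valence 4) → 1 H
  atom 11: C, bond orders sum to 2 (valence 4) → 2 H
  atom 12: C, bond orders sum to 2 (valence 4) → 2 H
  atom 13: C, bond orders sum to 1 (valence 4) → 3 H
  atom 14: C, bond orders sum to 4 (valence 4) → 0 H
  atom 15: O, bond orders sum to 2 (valence 2) → 0 H
  atom 16: C, bond orders sum to 1 (valence 4) → 3 H
Totals → C:12, H:23, N:1, O:3.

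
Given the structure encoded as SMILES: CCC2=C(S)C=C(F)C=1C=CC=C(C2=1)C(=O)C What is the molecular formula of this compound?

Walk through each heavy atom and fill implicit hydrogens from standard valence (C 4, N 3, O 2, S 2, halogen 1):
  atom 1: C, bond orders sum to 1 (valence 4) → 3 H
  atom 2: C, bond orders sum to 2 (valence 4) → 2 H
  atom 3: C, bond orders sum to 4 (valence 4) → 0 H
  atom 4: C, bond orders sum to 4 (valence 4) → 0 H
  atom 5: S, bond orders sum to 1 (valence 2) → 1 H
  atom 6: C, bond orders sum to 3 (valence 4) → 1 H
  atom 7: C, bond orders sum to 4 (valence 4) → 0 H
  atom 8: F (halogen, monovalent) → 0 H
  atom 9: C, bond orders sum to 4 (valence 4) → 0 H
  atom 10: C, bond orders sum to 3 (valence 4) → 1 H
  atom 11: C, bond orders sum to 3 (valence 4) → 1 H
  atom 12: C, bond orders sum to 3 (valence 4) → 1 H
  atom 13: C, bond orders sum to 4 (valence 4) → 0 H
  atom 14: C, bond orders sum to 4 (valence 4) → 0 H
  atom 15: C, bond orders sum to 4 (valence 4) → 0 H
  atom 16: O, bond orders sum to 2 (valence 2) → 0 H
  atom 17: C, bond orders sum to 1 (valence 4) → 3 H
Totals → C:14, H:13, F:1, O:1, S:1.

C14H13FOS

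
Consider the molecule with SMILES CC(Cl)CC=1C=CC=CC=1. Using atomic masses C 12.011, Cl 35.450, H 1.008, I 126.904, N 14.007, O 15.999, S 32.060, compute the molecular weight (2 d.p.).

154.64 g/mol

First, the molecular formula is C9H11Cl (counting implicit H from valence).
  C: 9 × 12.011 = 108.099
  Cl: 1 × 35.450 = 35.450
  H: 11 × 1.008 = 11.088
Sum: 9×12.011 + 1×35.450 + 11×1.008 = 154.637 → 154.64 g/mol.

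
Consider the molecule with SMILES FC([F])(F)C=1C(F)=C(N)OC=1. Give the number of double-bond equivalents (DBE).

3

Degree of unsaturation = (number of rings) + (number of π bonds).
Ring closures in the SMILES: 1.
π bonds: 2 double bonds (each 1 DoU) → 2 DoU from unsaturation.
Total DoU = 1 + 2 = 3.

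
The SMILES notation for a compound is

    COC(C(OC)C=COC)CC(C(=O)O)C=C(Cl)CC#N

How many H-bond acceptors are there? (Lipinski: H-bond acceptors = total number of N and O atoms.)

N atoms: 1; O atoms: 5.
Lipinski HBA = 1 + 5 = 6.

6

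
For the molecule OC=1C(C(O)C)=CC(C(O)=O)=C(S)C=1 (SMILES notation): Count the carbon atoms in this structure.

Count every carbon token in the SMILES (each C, including those in ring-closure positions and inside branches).
Carbon count: 9.

9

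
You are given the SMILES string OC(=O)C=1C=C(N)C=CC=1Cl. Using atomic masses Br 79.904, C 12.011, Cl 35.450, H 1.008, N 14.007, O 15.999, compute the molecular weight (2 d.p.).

First, the molecular formula is C7H6ClNO2 (counting implicit H from valence).
  C: 7 × 12.011 = 84.077
  Cl: 1 × 35.450 = 35.450
  H: 6 × 1.008 = 6.048
  N: 1 × 14.007 = 14.007
  O: 2 × 15.999 = 31.998
Sum: 7×12.011 + 1×35.450 + 6×1.008 + 1×14.007 + 2×15.999 = 171.580 → 171.58 g/mol.

171.58 g/mol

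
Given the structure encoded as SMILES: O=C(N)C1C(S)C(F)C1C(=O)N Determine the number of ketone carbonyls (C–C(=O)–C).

Scan the SMILES for the ketone motif — none present.
Groups that are present: 2 amide, 1 thiol.

0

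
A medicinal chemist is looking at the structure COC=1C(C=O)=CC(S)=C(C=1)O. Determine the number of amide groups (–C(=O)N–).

0

Scan the SMILES for the amide motif — none present.
Groups that are present: 1 aldehyde, 1 ether, 1 hydroxyl, 1 thiol.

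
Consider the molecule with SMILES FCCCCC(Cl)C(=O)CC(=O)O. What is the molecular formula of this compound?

C8H12ClFO3

Walk through each heavy atom and fill implicit hydrogens from standard valence (C 4, N 3, O 2, S 2, halogen 1):
  atom 1: F (halogen, monovalent) → 0 H
  atom 2: C, bond orders sum to 2 (valence 4) → 2 H
  atom 3: C, bond orders sum to 2 (valence 4) → 2 H
  atom 4: C, bond orders sum to 2 (valence 4) → 2 H
  atom 5: C, bond orders sum to 2 (valence 4) → 2 H
  atom 6: C, bond orders sum to 3 (valence 4) → 1 H
  atom 7: Cl (halogen, monovalent) → 0 H
  atom 8: C, bond orders sum to 4 (valence 4) → 0 H
  atom 9: O, bond orders sum to 2 (valence 2) → 0 H
  atom 10: C, bond orders sum to 2 (valence 4) → 2 H
  atom 11: C, bond orders sum to 4 (valence 4) → 0 H
  atom 12: O, bond orders sum to 2 (valence 2) → 0 H
  atom 13: O, bond orders sum to 1 (valence 2) → 1 H
Totals → C:8, H:12, Cl:1, F:1, O:3.
In Hill order: C8H12ClFO3.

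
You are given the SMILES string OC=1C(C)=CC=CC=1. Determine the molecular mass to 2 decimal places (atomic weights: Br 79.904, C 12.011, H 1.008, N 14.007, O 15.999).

First, the molecular formula is C7H8O (counting implicit H from valence).
  C: 7 × 12.011 = 84.077
  H: 8 × 1.008 = 8.064
  O: 1 × 15.999 = 15.999
Sum: 7×12.011 + 8×1.008 + 1×15.999 = 108.140 → 108.14 g/mol.

108.14 g/mol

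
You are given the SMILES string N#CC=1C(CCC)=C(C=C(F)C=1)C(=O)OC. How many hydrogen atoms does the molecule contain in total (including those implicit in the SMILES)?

Walk through each heavy atom and fill implicit hydrogens from standard valence (C 4, N 3, O 2, S 2, halogen 1):
  atom 1: N, bond orders sum to 3 (valence 3) → 0 H
  atom 2: C, bond orders sum to 4 (valence 4) → 0 H
  atom 3: C, bond orders sum to 4 (valence 4) → 0 H
  atom 4: C, bond orders sum to 4 (valence 4) → 0 H
  atom 5: C, bond orders sum to 2 (valence 4) → 2 H
  atom 6: C, bond orders sum to 2 (valence 4) → 2 H
  atom 7: C, bond orders sum to 1 (valence 4) → 3 H
  atom 8: C, bond orders sum to 4 (valence 4) → 0 H
  atom 9: C, bond orders sum to 3 (valence 4) → 1 H
  atom 10: C, bond orders sum to 4 (valence 4) → 0 H
  atom 11: F (halogen, monovalent) → 0 H
  atom 12: C, bond orders sum to 3 (valence 4) → 1 H
  atom 13: C, bond orders sum to 4 (valence 4) → 0 H
  atom 14: O, bond orders sum to 2 (valence 2) → 0 H
  atom 15: O, bond orders sum to 2 (valence 2) → 0 H
  atom 16: C, bond orders sum to 1 (valence 4) → 3 H
Total hydrogens: 12.

12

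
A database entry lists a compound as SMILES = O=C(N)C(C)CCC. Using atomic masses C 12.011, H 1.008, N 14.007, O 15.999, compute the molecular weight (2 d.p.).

115.18 g/mol

First, the molecular formula is C6H13NO (counting implicit H from valence).
  C: 6 × 12.011 = 72.066
  H: 13 × 1.008 = 13.104
  N: 1 × 14.007 = 14.007
  O: 1 × 15.999 = 15.999
Sum: 6×12.011 + 13×1.008 + 1×14.007 + 1×15.999 = 115.176 → 115.18 g/mol.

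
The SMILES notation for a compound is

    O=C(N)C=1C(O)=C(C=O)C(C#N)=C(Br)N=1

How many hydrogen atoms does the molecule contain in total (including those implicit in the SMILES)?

Walk through each heavy atom and fill implicit hydrogens from standard valence (C 4, N 3, O 2, S 2, halogen 1):
  atom 1: O, bond orders sum to 2 (valence 2) → 0 H
  atom 2: C, bond orders sum to 4 (valence 4) → 0 H
  atom 3: N, bond orders sum to 1 (valence 3) → 2 H
  atom 4: C, bond orders sum to 4 (valence 4) → 0 H
  atom 5: C, bond orders sum to 4 (valence 4) → 0 H
  atom 6: O, bond orders sum to 1 (valence 2) → 1 H
  atom 7: C, bond orders sum to 4 (valence 4) → 0 H
  atom 8: C, bond orders sum to 3 (valence 4) → 1 H
  atom 9: O, bond orders sum to 2 (valence 2) → 0 H
  atom 10: C, bond orders sum to 4 (valence 4) → 0 H
  atom 11: C, bond orders sum to 4 (valence 4) → 0 H
  atom 12: N, bond orders sum to 3 (valence 3) → 0 H
  atom 13: C, bond orders sum to 4 (valence 4) → 0 H
  atom 14: Br (halogen, monovalent) → 0 H
  atom 15: N, bond orders sum to 3 (valence 3) → 0 H
Total hydrogens: 4.

4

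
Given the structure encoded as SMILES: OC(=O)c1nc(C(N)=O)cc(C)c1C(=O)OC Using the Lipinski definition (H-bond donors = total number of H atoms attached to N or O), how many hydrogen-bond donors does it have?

3

Donors: find every N or O and count the H atoms it carries.
  atom 1 (O): bond orders sum to 1 → 1 H
  atom 3 (O): bond orders sum to 2 → 0 H
  atom 5 (N): bond orders sum to 3 → 0 H
  atom 8 (N): bond orders sum to 1 → 2 H
  atom 9 (O): bond orders sum to 2 → 0 H
  atom 15 (O): bond orders sum to 2 → 0 H
  atom 16 (O): bond orders sum to 2 → 0 H
Lipinski HBD = 3.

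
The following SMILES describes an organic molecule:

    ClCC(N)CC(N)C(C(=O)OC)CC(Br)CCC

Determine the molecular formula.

C12H24BrClN2O2

Walk through each heavy atom and fill implicit hydrogens from standard valence (C 4, N 3, O 2, S 2, halogen 1):
  atom 1: Cl (halogen, monovalent) → 0 H
  atom 2: C, bond orders sum to 2 (valence 4) → 2 H
  atom 3: C, bond orders sum to 3 (valence 4) → 1 H
  atom 4: N, bond orders sum to 1 (valence 3) → 2 H
  atom 5: C, bond orders sum to 2 (valence 4) → 2 H
  atom 6: C, bond orders sum to 3 (valence 4) → 1 H
  atom 7: N, bond orders sum to 1 (valence 3) → 2 H
  atom 8: C, bond orders sum to 3 (valence 4) → 1 H
  atom 9: C, bond orders sum to 4 (valence 4) → 0 H
  atom 10: O, bond orders sum to 2 (valence 2) → 0 H
  atom 11: O, bond orders sum to 2 (valence 2) → 0 H
  atom 12: C, bond orders sum to 1 (valence 4) → 3 H
  atom 13: C, bond orders sum to 2 (valence 4) → 2 H
  atom 14: C, bond orders sum to 3 (valence 4) → 1 H
  atom 15: Br (halogen, monovalent) → 0 H
  atom 16: C, bond orders sum to 2 (valence 4) → 2 H
  atom 17: C, bond orders sum to 2 (valence 4) → 2 H
  atom 18: C, bond orders sum to 1 (valence 4) → 3 H
Totals → C:12, H:24, Br:1, Cl:1, N:2, O:2.
In Hill order: C12H24BrClN2O2.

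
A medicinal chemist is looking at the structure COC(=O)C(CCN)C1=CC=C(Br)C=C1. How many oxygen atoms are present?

Scan the SMILES for O atoms (remember two-letter symbols like Cl and Br are single atoms).
Oxygen count: 2.

2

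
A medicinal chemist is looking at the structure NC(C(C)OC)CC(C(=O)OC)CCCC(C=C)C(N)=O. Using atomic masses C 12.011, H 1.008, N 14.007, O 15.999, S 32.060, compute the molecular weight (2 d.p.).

First, the molecular formula is C15H28N2O4 (counting implicit H from valence).
  C: 15 × 12.011 = 180.165
  H: 28 × 1.008 = 28.224
  N: 2 × 14.007 = 28.014
  O: 4 × 15.999 = 63.996
Sum: 15×12.011 + 28×1.008 + 2×14.007 + 4×15.999 = 300.399 → 300.40 g/mol.

300.40 g/mol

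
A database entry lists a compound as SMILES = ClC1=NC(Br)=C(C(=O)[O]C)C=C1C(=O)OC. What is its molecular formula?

Walk through each heavy atom and fill implicit hydrogens from standard valence (C 4, N 3, O 2, S 2, halogen 1):
  atom 1: Cl (halogen, monovalent) → 0 H
  atom 2: C, bond orders sum to 4 (valence 4) → 0 H
  atom 3: N, bond orders sum to 3 (valence 3) → 0 H
  atom 4: C, bond orders sum to 4 (valence 4) → 0 H
  atom 5: Br (halogen, monovalent) → 0 H
  atom 6: C, bond orders sum to 4 (valence 4) → 0 H
  atom 7: C, bond orders sum to 4 (valence 4) → 0 H
  atom 8: O, bond orders sum to 2 (valence 2) → 0 H
  atom 9: O with explicit H count 0
  atom 10: C, bond orders sum to 1 (valence 4) → 3 H
  atom 11: C, bond orders sum to 3 (valence 4) → 1 H
  atom 12: C, bond orders sum to 4 (valence 4) → 0 H
  atom 13: C, bond orders sum to 4 (valence 4) → 0 H
  atom 14: O, bond orders sum to 2 (valence 2) → 0 H
  atom 15: O, bond orders sum to 2 (valence 2) → 0 H
  atom 16: C, bond orders sum to 1 (valence 4) → 3 H
Totals → C:9, H:7, Br:1, Cl:1, N:1, O:4.

C9H7BrClNO4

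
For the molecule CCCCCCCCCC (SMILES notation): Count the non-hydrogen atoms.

Every atom symbol written in the SMILES (organic subset) is one heavy atom; implicit H are not written.
Heavy atoms by element → C:10.
Total: 10.

10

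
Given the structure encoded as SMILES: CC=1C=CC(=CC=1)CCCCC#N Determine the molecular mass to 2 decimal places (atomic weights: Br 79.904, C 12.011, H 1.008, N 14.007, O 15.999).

173.26 g/mol

First, the molecular formula is C12H15N (counting implicit H from valence).
  C: 12 × 12.011 = 144.132
  H: 15 × 1.008 = 15.120
  N: 1 × 14.007 = 14.007
Sum: 12×12.011 + 15×1.008 + 1×14.007 = 173.259 → 173.26 g/mol.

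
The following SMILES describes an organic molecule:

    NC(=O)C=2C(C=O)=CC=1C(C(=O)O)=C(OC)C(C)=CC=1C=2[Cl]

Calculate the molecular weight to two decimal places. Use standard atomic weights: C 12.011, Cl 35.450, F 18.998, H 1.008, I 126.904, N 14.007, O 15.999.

321.71 g/mol

First, the molecular formula is C15H12ClNO5 (counting implicit H from valence).
  C: 15 × 12.011 = 180.165
  Cl: 1 × 35.450 = 35.450
  H: 12 × 1.008 = 12.096
  N: 1 × 14.007 = 14.007
  O: 5 × 15.999 = 79.995
Sum: 15×12.011 + 1×35.450 + 12×1.008 + 1×14.007 + 5×15.999 = 321.713 → 321.71 g/mol.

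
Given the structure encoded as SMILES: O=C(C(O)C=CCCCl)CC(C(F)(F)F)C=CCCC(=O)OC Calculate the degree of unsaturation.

Degree of unsaturation = (number of rings) + (number of π bonds).
Ring closures in the SMILES: 0.
π bonds: 4 double bonds (each 1 DoU) → 4 DoU from unsaturation.
Total DoU = 0 + 4 = 4.

4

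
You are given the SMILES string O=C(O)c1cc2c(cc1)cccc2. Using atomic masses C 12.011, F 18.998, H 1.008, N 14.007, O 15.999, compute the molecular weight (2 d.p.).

First, the molecular formula is C11H8O2 (counting implicit H from valence).
  C: 11 × 12.011 = 132.121
  H: 8 × 1.008 = 8.064
  O: 2 × 15.999 = 31.998
Sum: 11×12.011 + 8×1.008 + 2×15.999 = 172.183 → 172.18 g/mol.

172.18 g/mol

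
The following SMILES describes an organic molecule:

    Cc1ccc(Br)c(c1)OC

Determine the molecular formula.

Walk through each heavy atom and fill implicit hydrogens from standard valence (C 4, N 3, O 2, S 2, halogen 1); for lowercase aromatic atoms, an aromatic c carries 1 H when it has two neighbours and 0 H with three, and aromatic n carries 0 H:
  atom 1: C, bond orders sum to 1 (valence 4) → 3 H
  atom 2: aromatic c, 3 neighbours → 0 H
  atom 3: aromatic c, 2 neighbours → 1 H
  atom 4: aromatic c, 2 neighbours → 1 H
  atom 5: aromatic c, 3 neighbours → 0 H
  atom 6: Br (halogen, monovalent) → 0 H
  atom 7: aromatic c, 3 neighbours → 0 H
  atom 8: aromatic c, 2 neighbours → 1 H
  atom 9: O, bond orders sum to 2 (valence 2) → 0 H
  atom 10: C, bond orders sum to 1 (valence 4) → 3 H
Totals → C:8, H:9, Br:1, O:1.

C8H9BrO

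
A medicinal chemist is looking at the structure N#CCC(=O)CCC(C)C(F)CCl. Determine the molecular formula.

Walk through each heavy atom and fill implicit hydrogens from standard valence (C 4, N 3, O 2, S 2, halogen 1):
  atom 1: N, bond orders sum to 3 (valence 3) → 0 H
  atom 2: C, bond orders sum to 4 (valence 4) → 0 H
  atom 3: C, bond orders sum to 2 (valence 4) → 2 H
  atom 4: C, bond orders sum to 4 (valence 4) → 0 H
  atom 5: O, bond orders sum to 2 (valence 2) → 0 H
  atom 6: C, bond orders sum to 2 (valence 4) → 2 H
  atom 7: C, bond orders sum to 2 (valence 4) → 2 H
  atom 8: C, bond orders sum to 3 (valence 4) → 1 H
  atom 9: C, bond orders sum to 1 (valence 4) → 3 H
  atom 10: C, bond orders sum to 3 (valence 4) → 1 H
  atom 11: F (halogen, monovalent) → 0 H
  atom 12: C, bond orders sum to 2 (valence 4) → 2 H
  atom 13: Cl (halogen, monovalent) → 0 H
Totals → C:9, H:13, Cl:1, F:1, N:1, O:1.

C9H13ClFNO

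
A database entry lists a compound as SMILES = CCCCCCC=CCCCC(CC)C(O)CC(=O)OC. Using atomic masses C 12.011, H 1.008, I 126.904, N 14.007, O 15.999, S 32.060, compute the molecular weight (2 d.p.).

298.47 g/mol

First, the molecular formula is C18H34O3 (counting implicit H from valence).
  C: 18 × 12.011 = 216.198
  H: 34 × 1.008 = 34.272
  O: 3 × 15.999 = 47.997
Sum: 18×12.011 + 34×1.008 + 3×15.999 = 298.467 → 298.47 g/mol.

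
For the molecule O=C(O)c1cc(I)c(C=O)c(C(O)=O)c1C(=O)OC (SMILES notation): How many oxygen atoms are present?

Scan the SMILES for O atoms (remember two-letter symbols like Cl and Br are single atoms).
Oxygen count: 7.

7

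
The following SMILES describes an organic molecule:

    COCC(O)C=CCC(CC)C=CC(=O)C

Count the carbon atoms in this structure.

13

Count every carbon token in the SMILES (each C, including those in ring-closure positions and inside branches).
Carbon count: 13.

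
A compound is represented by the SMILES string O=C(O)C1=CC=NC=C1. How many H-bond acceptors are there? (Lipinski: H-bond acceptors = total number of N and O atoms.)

3

N atoms: 1; O atoms: 2.
Lipinski HBA = 1 + 2 = 3.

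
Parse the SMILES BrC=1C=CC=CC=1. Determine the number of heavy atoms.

Every atom symbol written in the SMILES (organic subset) is one heavy atom; implicit H are not written.
Heavy atoms by element → Br:1, C:6.
Total: 7.

7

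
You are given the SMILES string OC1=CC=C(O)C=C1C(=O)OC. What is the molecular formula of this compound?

Walk through each heavy atom and fill implicit hydrogens from standard valence (C 4, N 3, O 2, S 2, halogen 1):
  atom 1: O, bond orders sum to 1 (valence 2) → 1 H
  atom 2: C, bond orders sum to 4 (valence 4) → 0 H
  atom 3: C, bond orders sum to 3 (valence 4) → 1 H
  atom 4: C, bond orders sum to 3 (valence 4) → 1 H
  atom 5: C, bond orders sum to 4 (valence 4) → 0 H
  atom 6: O, bond orders sum to 1 (valence 2) → 1 H
  atom 7: C, bond orders sum to 3 (valence 4) → 1 H
  atom 8: C, bond orders sum to 4 (valence 4) → 0 H
  atom 9: C, bond orders sum to 4 (valence 4) → 0 H
  atom 10: O, bond orders sum to 2 (valence 2) → 0 H
  atom 11: O, bond orders sum to 2 (valence 2) → 0 H
  atom 12: C, bond orders sum to 1 (valence 4) → 3 H
Totals → C:8, H:8, O:4.
In Hill order: C8H8O4.

C8H8O4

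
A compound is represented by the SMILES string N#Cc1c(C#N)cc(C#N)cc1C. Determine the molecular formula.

C10H5N3

Walk through each heavy atom and fill implicit hydrogens from standard valence (C 4, N 3, O 2, S 2, halogen 1); for lowercase aromatic atoms, an aromatic c carries 1 H when it has two neighbours and 0 H with three, and aromatic n carries 0 H:
  atom 1: N, bond orders sum to 3 (valence 3) → 0 H
  atom 2: C, bond orders sum to 4 (valence 4) → 0 H
  atom 3: aromatic c, 3 neighbours → 0 H
  atom 4: aromatic c, 3 neighbours → 0 H
  atom 5: C, bond orders sum to 4 (valence 4) → 0 H
  atom 6: N, bond orders sum to 3 (valence 3) → 0 H
  atom 7: aromatic c, 2 neighbours → 1 H
  atom 8: aromatic c, 3 neighbours → 0 H
  atom 9: C, bond orders sum to 4 (valence 4) → 0 H
  atom 10: N, bond orders sum to 3 (valence 3) → 0 H
  atom 11: aromatic c, 2 neighbours → 1 H
  atom 12: aromatic c, 3 neighbours → 0 H
  atom 13: C, bond orders sum to 1 (valence 4) → 3 H
Totals → C:10, H:5, N:3.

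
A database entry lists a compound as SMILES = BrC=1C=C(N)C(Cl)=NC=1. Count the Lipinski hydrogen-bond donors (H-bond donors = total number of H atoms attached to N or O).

2

Donors: find every N or O and count the H atoms it carries.
  atom 5 (N): bond orders sum to 1 → 2 H
  atom 8 (N): bond orders sum to 3 → 0 H
Lipinski HBD = 2.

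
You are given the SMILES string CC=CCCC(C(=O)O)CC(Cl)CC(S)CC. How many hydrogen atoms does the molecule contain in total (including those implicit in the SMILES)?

23

Walk through each heavy atom and fill implicit hydrogens from standard valence (C 4, N 3, O 2, S 2, halogen 1):
  atom 1: C, bond orders sum to 1 (valence 4) → 3 H
  atom 2: C, bond orders sum to 3 (valence 4) → 1 H
  atom 3: C, bond orders sum to 3 (valence 4) → 1 H
  atom 4: C, bond orders sum to 2 (valence 4) → 2 H
  atom 5: C, bond orders sum to 2 (valence 4) → 2 H
  atom 6: C, bond orders sum to 3 (valence 4) → 1 H
  atom 7: C, bond orders sum to 4 (valence 4) → 0 H
  atom 8: O, bond orders sum to 2 (valence 2) → 0 H
  atom 9: O, bond orders sum to 1 (valence 2) → 1 H
  atom 10: C, bond orders sum to 2 (valence 4) → 2 H
  atom 11: C, bond orders sum to 3 (valence 4) → 1 H
  atom 12: Cl (halogen, monovalent) → 0 H
  atom 13: C, bond orders sum to 2 (valence 4) → 2 H
  atom 14: C, bond orders sum to 3 (valence 4) → 1 H
  atom 15: S, bond orders sum to 1 (valence 2) → 1 H
  atom 16: C, bond orders sum to 2 (valence 4) → 2 H
  atom 17: C, bond orders sum to 1 (valence 4) → 3 H
Total hydrogens: 23.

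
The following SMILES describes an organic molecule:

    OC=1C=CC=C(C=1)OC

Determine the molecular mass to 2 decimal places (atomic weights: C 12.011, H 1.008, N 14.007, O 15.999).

124.14 g/mol

First, the molecular formula is C7H8O2 (counting implicit H from valence).
  C: 7 × 12.011 = 84.077
  H: 8 × 1.008 = 8.064
  O: 2 × 15.999 = 31.998
Sum: 7×12.011 + 8×1.008 + 2×15.999 = 124.139 → 124.14 g/mol.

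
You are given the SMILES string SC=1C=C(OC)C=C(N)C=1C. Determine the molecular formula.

C8H11NOS

Walk through each heavy atom and fill implicit hydrogens from standard valence (C 4, N 3, O 2, S 2, halogen 1):
  atom 1: S, bond orders sum to 1 (valence 2) → 1 H
  atom 2: C, bond orders sum to 4 (valence 4) → 0 H
  atom 3: C, bond orders sum to 3 (valence 4) → 1 H
  atom 4: C, bond orders sum to 4 (valence 4) → 0 H
  atom 5: O, bond orders sum to 2 (valence 2) → 0 H
  atom 6: C, bond orders sum to 1 (valence 4) → 3 H
  atom 7: C, bond orders sum to 3 (valence 4) → 1 H
  atom 8: C, bond orders sum to 4 (valence 4) → 0 H
  atom 9: N, bond orders sum to 1 (valence 3) → 2 H
  atom 10: C, bond orders sum to 4 (valence 4) → 0 H
  atom 11: C, bond orders sum to 1 (valence 4) → 3 H
Totals → C:8, H:11, N:1, O:1, S:1.
In Hill order: C8H11NOS.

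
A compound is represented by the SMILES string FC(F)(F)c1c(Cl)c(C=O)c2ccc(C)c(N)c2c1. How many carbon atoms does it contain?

Count every carbon token in the SMILES (each C, including those in ring-closure positions and inside branches).
Carbon count: 13.

13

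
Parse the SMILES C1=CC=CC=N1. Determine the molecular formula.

Walk through each heavy atom and fill implicit hydrogens from standard valence (C 4, N 3, O 2, S 2, halogen 1):
  atom 1: C, bond orders sum to 3 (valence 4) → 1 H
  atom 2: C, bond orders sum to 3 (valence 4) → 1 H
  atom 3: C, bond orders sum to 3 (valence 4) → 1 H
  atom 4: C, bond orders sum to 3 (valence 4) → 1 H
  atom 5: C, bond orders sum to 3 (valence 4) → 1 H
  atom 6: N, bond orders sum to 3 (valence 3) → 0 H
Totals → C:5, H:5, N:1.
In Hill order: C5H5N.

C5H5N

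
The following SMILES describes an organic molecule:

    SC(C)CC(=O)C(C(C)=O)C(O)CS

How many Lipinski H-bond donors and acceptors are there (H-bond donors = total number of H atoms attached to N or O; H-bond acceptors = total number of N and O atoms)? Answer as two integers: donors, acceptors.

Donors: find every N or O and count the H atoms it carries.
  atom 6 (O): bond orders sum to 2 → 0 H
  atom 10 (O): bond orders sum to 2 → 0 H
  atom 12 (O): bond orders sum to 1 → 1 H
Lipinski HBD = 1.
Acceptors: N atoms = 0, O atoms = 3 → HBA = 3.

1, 3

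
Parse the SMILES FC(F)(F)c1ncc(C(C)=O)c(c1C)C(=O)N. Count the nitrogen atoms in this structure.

Scan the SMILES for N atoms (remember two-letter symbols like Cl and Br are single atoms).
Nitrogen count: 2.

2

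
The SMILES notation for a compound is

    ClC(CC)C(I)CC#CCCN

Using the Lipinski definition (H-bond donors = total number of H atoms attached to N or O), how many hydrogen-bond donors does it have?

2

Donors: find every N or O and count the H atoms it carries.
  atom 12 (N): bond orders sum to 1 → 2 H
Lipinski HBD = 2.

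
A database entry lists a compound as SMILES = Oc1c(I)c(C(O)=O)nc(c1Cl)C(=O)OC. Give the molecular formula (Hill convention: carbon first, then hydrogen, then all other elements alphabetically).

C8H5ClINO5

Walk through each heavy atom and fill implicit hydrogens from standard valence (C 4, N 3, O 2, S 2, halogen 1); for lowercase aromatic atoms, an aromatic c carries 1 H when it has two neighbours and 0 H with three, and aromatic n carries 0 H:
  atom 1: O, bond orders sum to 1 (valence 2) → 1 H
  atom 2: aromatic c, 3 neighbours → 0 H
  atom 3: aromatic c, 3 neighbours → 0 H
  atom 4: I (halogen, monovalent) → 0 H
  atom 5: aromatic c, 3 neighbours → 0 H
  atom 6: C, bond orders sum to 4 (valence 4) → 0 H
  atom 7: O, bond orders sum to 1 (valence 2) → 1 H
  atom 8: O, bond orders sum to 2 (valence 2) → 0 H
  atom 9: aromatic n, 2 neighbours → 0 H
  atom 10: aromatic c, 3 neighbours → 0 H
  atom 11: aromatic c, 3 neighbours → 0 H
  atom 12: Cl (halogen, monovalent) → 0 H
  atom 13: C, bond orders sum to 4 (valence 4) → 0 H
  atom 14: O, bond orders sum to 2 (valence 2) → 0 H
  atom 15: O, bond orders sum to 2 (valence 2) → 0 H
  atom 16: C, bond orders sum to 1 (valence 4) → 3 H
Totals → C:8, H:5, Cl:1, I:1, N:1, O:5.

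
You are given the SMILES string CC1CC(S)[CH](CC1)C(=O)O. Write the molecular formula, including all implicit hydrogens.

Walk through each heavy atom and fill implicit hydrogens from standard valence (C 4, N 3, O 2, S 2, halogen 1):
  atom 1: C, bond orders sum to 1 (valence 4) → 3 H
  atom 2: C, bond orders sum to 3 (valence 4) → 1 H
  atom 3: C, bond orders sum to 2 (valence 4) → 2 H
  atom 4: C, bond orders sum to 3 (valence 4) → 1 H
  atom 5: S, bond orders sum to 1 (valence 2) → 1 H
  atom 6: C with explicit H count 1
  atom 7: C, bond orders sum to 2 (valence 4) → 2 H
  atom 8: C, bond orders sum to 2 (valence 4) → 2 H
  atom 9: C, bond orders sum to 4 (valence 4) → 0 H
  atom 10: O, bond orders sum to 2 (valence 2) → 0 H
  atom 11: O, bond orders sum to 1 (valence 2) → 1 H
Totals → C:8, H:14, O:2, S:1.
In Hill order: C8H14O2S.

C8H14O2S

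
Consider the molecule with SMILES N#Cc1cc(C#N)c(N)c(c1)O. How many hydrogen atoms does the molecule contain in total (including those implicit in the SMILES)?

5

Walk through each heavy atom and fill implicit hydrogens from standard valence (C 4, N 3, O 2, S 2, halogen 1); for lowercase aromatic atoms, an aromatic c carries 1 H when it has two neighbours and 0 H with three, and aromatic n carries 0 H:
  atom 1: N, bond orders sum to 3 (valence 3) → 0 H
  atom 2: C, bond orders sum to 4 (valence 4) → 0 H
  atom 3: aromatic c, 3 neighbours → 0 H
  atom 4: aromatic c, 2 neighbours → 1 H
  atom 5: aromatic c, 3 neighbours → 0 H
  atom 6: C, bond orders sum to 4 (valence 4) → 0 H
  atom 7: N, bond orders sum to 3 (valence 3) → 0 H
  atom 8: aromatic c, 3 neighbours → 0 H
  atom 9: N, bond orders sum to 1 (valence 3) → 2 H
  atom 10: aromatic c, 3 neighbours → 0 H
  atom 11: aromatic c, 2 neighbours → 1 H
  atom 12: O, bond orders sum to 1 (valence 2) → 1 H
Total hydrogens: 5.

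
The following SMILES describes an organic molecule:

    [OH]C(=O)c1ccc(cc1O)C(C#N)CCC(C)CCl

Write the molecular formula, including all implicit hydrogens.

C14H16ClNO3

Walk through each heavy atom and fill implicit hydrogens from standard valence (C 4, N 3, O 2, S 2, halogen 1); for lowercase aromatic atoms, an aromatic c carries 1 H when it has two neighbours and 0 H with three, and aromatic n carries 0 H:
  atom 1: O with explicit H count 1
  atom 2: C, bond orders sum to 4 (valence 4) → 0 H
  atom 3: O, bond orders sum to 2 (valence 2) → 0 H
  atom 4: aromatic c, 3 neighbours → 0 H
  atom 5: aromatic c, 2 neighbours → 1 H
  atom 6: aromatic c, 2 neighbours → 1 H
  atom 7: aromatic c, 3 neighbours → 0 H
  atom 8: aromatic c, 2 neighbours → 1 H
  atom 9: aromatic c, 3 neighbours → 0 H
  atom 10: O, bond orders sum to 1 (valence 2) → 1 H
  atom 11: C, bond orders sum to 3 (valence 4) → 1 H
  atom 12: C, bond orders sum to 4 (valence 4) → 0 H
  atom 13: N, bond orders sum to 3 (valence 3) → 0 H
  atom 14: C, bond orders sum to 2 (valence 4) → 2 H
  atom 15: C, bond orders sum to 2 (valence 4) → 2 H
  atom 16: C, bond orders sum to 3 (valence 4) → 1 H
  atom 17: C, bond orders sum to 1 (valence 4) → 3 H
  atom 18: C, bond orders sum to 2 (valence 4) → 2 H
  atom 19: Cl (halogen, monovalent) → 0 H
Totals → C:14, H:16, Cl:1, N:1, O:3.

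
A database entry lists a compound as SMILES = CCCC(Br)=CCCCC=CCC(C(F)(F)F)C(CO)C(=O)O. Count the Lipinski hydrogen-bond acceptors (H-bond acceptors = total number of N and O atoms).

N atoms: 0; O atoms: 3.
Lipinski HBA = 0 + 3 = 3.

3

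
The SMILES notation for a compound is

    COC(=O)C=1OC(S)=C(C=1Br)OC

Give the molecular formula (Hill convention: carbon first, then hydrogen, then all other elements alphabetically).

C7H7BrO4S

Walk through each heavy atom and fill implicit hydrogens from standard valence (C 4, N 3, O 2, S 2, halogen 1):
  atom 1: C, bond orders sum to 1 (valence 4) → 3 H
  atom 2: O, bond orders sum to 2 (valence 2) → 0 H
  atom 3: C, bond orders sum to 4 (valence 4) → 0 H
  atom 4: O, bond orders sum to 2 (valence 2) → 0 H
  atom 5: C, bond orders sum to 4 (valence 4) → 0 H
  atom 6: O, bond orders sum to 2 (valence 2) → 0 H
  atom 7: C, bond orders sum to 4 (valence 4) → 0 H
  atom 8: S, bond orders sum to 1 (valence 2) → 1 H
  atom 9: C, bond orders sum to 4 (valence 4) → 0 H
  atom 10: C, bond orders sum to 4 (valence 4) → 0 H
  atom 11: Br (halogen, monovalent) → 0 H
  atom 12: O, bond orders sum to 2 (valence 2) → 0 H
  atom 13: C, bond orders sum to 1 (valence 4) → 3 H
Totals → C:7, H:7, Br:1, O:4, S:1.
In Hill order: C7H7BrO4S.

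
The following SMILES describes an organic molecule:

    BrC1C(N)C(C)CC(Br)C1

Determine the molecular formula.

C7H13Br2N

Walk through each heavy atom and fill implicit hydrogens from standard valence (C 4, N 3, O 2, S 2, halogen 1):
  atom 1: Br (halogen, monovalent) → 0 H
  atom 2: C, bond orders sum to 3 (valence 4) → 1 H
  atom 3: C, bond orders sum to 3 (valence 4) → 1 H
  atom 4: N, bond orders sum to 1 (valence 3) → 2 H
  atom 5: C, bond orders sum to 3 (valence 4) → 1 H
  atom 6: C, bond orders sum to 1 (valence 4) → 3 H
  atom 7: C, bond orders sum to 2 (valence 4) → 2 H
  atom 8: C, bond orders sum to 3 (valence 4) → 1 H
  atom 9: Br (halogen, monovalent) → 0 H
  atom 10: C, bond orders sum to 2 (valence 4) → 2 H
Totals → C:7, H:13, Br:2, N:1.
In Hill order: C7H13Br2N.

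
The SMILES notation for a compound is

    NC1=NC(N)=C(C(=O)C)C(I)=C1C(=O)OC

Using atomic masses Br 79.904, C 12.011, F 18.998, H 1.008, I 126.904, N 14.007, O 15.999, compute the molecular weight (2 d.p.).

First, the molecular formula is C9H10IN3O3 (counting implicit H from valence).
  C: 9 × 12.011 = 108.099
  H: 10 × 1.008 = 10.080
  I: 1 × 126.904 = 126.904
  N: 3 × 14.007 = 42.021
  O: 3 × 15.999 = 47.997
Sum: 9×12.011 + 10×1.008 + 1×126.904 + 3×14.007 + 3×15.999 = 335.101 → 335.10 g/mol.

335.10 g/mol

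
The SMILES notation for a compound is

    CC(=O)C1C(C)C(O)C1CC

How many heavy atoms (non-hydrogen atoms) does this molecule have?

Every atom symbol written in the SMILES (organic subset) is one heavy atom; implicit H are not written.
Heavy atoms by element → C:9, O:2.
Total: 11.

11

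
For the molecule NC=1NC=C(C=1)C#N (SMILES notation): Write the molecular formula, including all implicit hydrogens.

Walk through each heavy atom and fill implicit hydrogens from standard valence (C 4, N 3, O 2, S 2, halogen 1):
  atom 1: N, bond orders sum to 1 (valence 3) → 2 H
  atom 2: C, bond orders sum to 4 (valence 4) → 0 H
  atom 3: N, bond orders sum to 2 (valence 3) → 1 H
  atom 4: C, bond orders sum to 3 (valence 4) → 1 H
  atom 5: C, bond orders sum to 4 (valence 4) → 0 H
  atom 6: C, bond orders sum to 3 (valence 4) → 1 H
  atom 7: C, bond orders sum to 4 (valence 4) → 0 H
  atom 8: N, bond orders sum to 3 (valence 3) → 0 H
Totals → C:5, H:5, N:3.

C5H5N3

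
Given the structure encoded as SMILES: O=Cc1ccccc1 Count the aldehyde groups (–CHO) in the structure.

The aldehyde motif appears at heavy-atom position 2 in the SMILES.
Aldehyde count: 1.

1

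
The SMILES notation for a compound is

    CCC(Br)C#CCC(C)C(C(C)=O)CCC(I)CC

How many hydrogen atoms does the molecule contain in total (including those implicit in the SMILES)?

Walk through each heavy atom and fill implicit hydrogens from standard valence (C 4, N 3, O 2, S 2, halogen 1):
  atom 1: C, bond orders sum to 1 (valence 4) → 3 H
  atom 2: C, bond orders sum to 2 (valence 4) → 2 H
  atom 3: C, bond orders sum to 3 (valence 4) → 1 H
  atom 4: Br (halogen, monovalent) → 0 H
  atom 5: C, bond orders sum to 4 (valence 4) → 0 H
  atom 6: C, bond orders sum to 4 (valence 4) → 0 H
  atom 7: C, bond orders sum to 2 (valence 4) → 2 H
  atom 8: C, bond orders sum to 3 (valence 4) → 1 H
  atom 9: C, bond orders sum to 1 (valence 4) → 3 H
  atom 10: C, bond orders sum to 3 (valence 4) → 1 H
  atom 11: C, bond orders sum to 4 (valence 4) → 0 H
  atom 12: C, bond orders sum to 1 (valence 4) → 3 H
  atom 13: O, bond orders sum to 2 (valence 2) → 0 H
  atom 14: C, bond orders sum to 2 (valence 4) → 2 H
  atom 15: C, bond orders sum to 2 (valence 4) → 2 H
  atom 16: C, bond orders sum to 3 (valence 4) → 1 H
  atom 17: I (halogen, monovalent) → 0 H
  atom 18: C, bond orders sum to 2 (valence 4) → 2 H
  atom 19: C, bond orders sum to 1 (valence 4) → 3 H
Total hydrogens: 26.

26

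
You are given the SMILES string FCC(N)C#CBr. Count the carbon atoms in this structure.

4

Count every carbon token in the SMILES (each C, including those in ring-closure positions and inside branches).
Carbon count: 4.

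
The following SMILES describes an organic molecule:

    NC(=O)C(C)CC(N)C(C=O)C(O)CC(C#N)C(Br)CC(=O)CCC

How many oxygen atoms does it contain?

4

Scan the SMILES for O atoms (remember two-letter symbols like Cl and Br are single atoms).
Oxygen count: 4.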